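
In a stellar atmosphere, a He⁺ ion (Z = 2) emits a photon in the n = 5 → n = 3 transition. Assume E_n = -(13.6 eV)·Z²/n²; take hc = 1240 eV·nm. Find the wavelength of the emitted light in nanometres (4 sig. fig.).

For Z = 2 the level energies scale as Z², so the effective Rydberg energy is 13.6 × 4 = 54.40 eV.
ΔE = 54.40 × (1/3² − 1/5²) = 54.40 × 0.07111 = 3.868 eV.
λ = hc/ΔE = 1240 / 3.868 = 320.5 nm.

320.5 nm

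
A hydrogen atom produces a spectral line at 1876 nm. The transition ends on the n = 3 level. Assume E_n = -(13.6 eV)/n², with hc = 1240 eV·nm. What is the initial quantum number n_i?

The photon energy is ΔE = hc/λ = 1240 / 1876 = 0.6610 eV.
With Z = 1, ΔE = 13.60 × (1/n_f² − 1/n_i²), so 1/n_f² − 1/n_i² = 0.04860.
With n_f = 3: 1/n_i² = 1/9 − 0.04860 = 0.06251, so n_i ≈ 4.00.

n_i = 4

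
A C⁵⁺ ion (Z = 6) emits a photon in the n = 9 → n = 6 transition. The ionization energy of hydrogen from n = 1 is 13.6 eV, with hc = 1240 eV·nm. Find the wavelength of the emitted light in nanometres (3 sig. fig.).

164 nm

For Z = 6 the level energies scale as Z², so the effective Rydberg energy is 13.6 × 36 = 489.6 eV.
ΔE = 489.6 × (1/6² − 1/9²) = 489.6 × 0.01543 = 7.556 eV.
λ = hc/ΔE = 1240 / 7.556 = 164 nm.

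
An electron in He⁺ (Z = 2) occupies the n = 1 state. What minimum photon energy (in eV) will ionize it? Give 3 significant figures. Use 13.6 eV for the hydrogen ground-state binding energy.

E_n = −13.6 Z²/n² = −54.40/n² eV for Z = 2.
E_1 = −54.40/1 = −54.4 eV, so ionization (to E = 0) requires 54.4 eV.

54.4 eV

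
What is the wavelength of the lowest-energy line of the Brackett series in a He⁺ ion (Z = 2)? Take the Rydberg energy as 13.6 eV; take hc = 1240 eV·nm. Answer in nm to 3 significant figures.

The Brackett series terminates on n_f = 4; the first line has n_i = 4+1 = 5.
ΔE = 54.40 × (1/4² − 1/5²) = 1.224 eV.
λ = 1240 / 1.224 = 1010 nm.

1010 nm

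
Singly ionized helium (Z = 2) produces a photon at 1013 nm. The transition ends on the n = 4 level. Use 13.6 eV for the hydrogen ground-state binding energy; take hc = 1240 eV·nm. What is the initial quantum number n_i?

The photon energy is ΔE = hc/λ = 1240 / 1013 = 1.224 eV.
With Z = 2, ΔE = 54.40 × (1/n_f² − 1/n_i²), so 1/n_f² − 1/n_i² = 0.02250.
With n_f = 4: 1/n_i² = 1/16 − 0.02250 = 0.04000, so n_i ≈ 5.00.

n_i = 5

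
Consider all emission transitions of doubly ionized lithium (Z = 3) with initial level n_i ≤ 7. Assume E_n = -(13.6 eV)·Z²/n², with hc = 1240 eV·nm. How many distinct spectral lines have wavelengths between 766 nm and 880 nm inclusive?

Enumerate all n_i → n_f pairs with 1 ≤ n_f < n_i ≤ 7 and compute λ = 1240 / [13.6·9·(1/n_f² − 1/n_i²)].
Lines falling in [766, 880] nm: 6→5 (828.9 nm).

1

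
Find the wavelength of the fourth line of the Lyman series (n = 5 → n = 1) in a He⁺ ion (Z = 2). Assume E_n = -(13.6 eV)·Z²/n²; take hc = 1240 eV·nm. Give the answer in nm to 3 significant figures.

The Lyman series terminates on n_f = 1; the fourth line has n_i = 1+4 = 5.
ΔE = 54.40 × (1/1² − 1/5²) = 52.22 eV.
λ = 1240 / 52.22 = 23.7 nm.

23.7 nm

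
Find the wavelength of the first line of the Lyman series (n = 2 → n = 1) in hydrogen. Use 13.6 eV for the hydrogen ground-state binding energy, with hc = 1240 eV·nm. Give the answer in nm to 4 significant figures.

The Lyman series terminates on n_f = 1; the first line has n_i = 1+1 = 2.
ΔE = 13.60 × (1/1² − 1/2²) = 10.20 eV.
λ = 1240 / 10.20 = 121.6 nm.

121.6 nm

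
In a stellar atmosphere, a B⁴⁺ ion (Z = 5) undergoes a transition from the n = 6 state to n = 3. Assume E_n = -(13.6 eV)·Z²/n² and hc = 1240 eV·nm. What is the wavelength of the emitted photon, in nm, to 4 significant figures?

For Z = 5 the level energies scale as Z², so the effective Rydberg energy is 13.6 × 25 = 340.0 eV.
ΔE = 340.0 × (1/3² − 1/6²) = 340.0 × 0.08333 = 28.33 eV.
λ = hc/ΔE = 1240 / 28.33 = 43.76 nm.

43.76 nm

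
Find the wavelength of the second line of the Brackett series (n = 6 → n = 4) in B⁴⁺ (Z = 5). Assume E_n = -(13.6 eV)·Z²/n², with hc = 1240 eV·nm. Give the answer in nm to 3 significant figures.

105 nm

The Brackett series terminates on n_f = 4; the second line has n_i = 4+2 = 6.
ΔE = 340.0 × (1/4² − 1/6²) = 11.81 eV.
λ = 1240 / 11.81 = 105 nm.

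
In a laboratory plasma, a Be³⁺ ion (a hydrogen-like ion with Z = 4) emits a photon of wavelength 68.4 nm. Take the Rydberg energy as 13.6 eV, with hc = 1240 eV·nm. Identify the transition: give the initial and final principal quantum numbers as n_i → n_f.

n_i = 6, n_f = 3

The photon energy is ΔE = hc/λ = 1240 / 68.4 = 18.13 eV.
With Z = 4, ΔE = 217.6 × (1/n_f² − 1/n_i²), so 1/n_f² − 1/n_i² = 0.08331.
Trying n_f = 3 gives 1/n_i² = 0.02780, i.e. n_i ≈ 6; this pair matches.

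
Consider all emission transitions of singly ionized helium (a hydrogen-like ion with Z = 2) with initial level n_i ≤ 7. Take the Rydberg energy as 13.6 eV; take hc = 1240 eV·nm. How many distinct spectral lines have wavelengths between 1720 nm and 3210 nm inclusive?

Enumerate all n_i → n_f pairs with 1 ≤ n_f < n_i ≤ 7 and compute λ = 1240 / [13.6·4·(1/n_f² − 1/n_i²)].
Lines falling in [1720, 3210] nm: 6→5 (1865 nm), 7→6 (3093 nm).

2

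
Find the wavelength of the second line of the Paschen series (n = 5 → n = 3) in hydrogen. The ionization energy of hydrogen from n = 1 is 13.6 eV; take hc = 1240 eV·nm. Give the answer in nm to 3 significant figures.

The Paschen series terminates on n_f = 3; the second line has n_i = 3+2 = 5.
ΔE = 13.60 × (1/3² − 1/5²) = 0.9671 eV.
λ = 1240 / 0.9671 = 1280 nm.

1280 nm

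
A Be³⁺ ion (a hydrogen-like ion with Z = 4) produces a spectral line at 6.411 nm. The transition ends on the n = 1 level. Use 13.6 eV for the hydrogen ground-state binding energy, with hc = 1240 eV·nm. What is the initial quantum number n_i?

The photon energy is ΔE = hc/λ = 1240 / 6.411 = 193.4 eV.
With Z = 4, ΔE = 217.6 × (1/n_f² − 1/n_i²), so 1/n_f² − 1/n_i² = 0.8889.
With n_f = 1: 1/n_i² = 1/1 − 0.8889 = 0.1111, so n_i ≈ 3.00.

n_i = 3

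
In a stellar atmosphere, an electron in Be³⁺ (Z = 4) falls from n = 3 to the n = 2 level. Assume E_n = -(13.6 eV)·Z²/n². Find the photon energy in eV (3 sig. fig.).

30.2 eV

The Bohr energies scale as Z², so for Z = 4: E_n = −217.6/n² eV.
E_3 = −217.6/9 = −24.18 eV and E_2 = −217.6/4 = −54.40 eV.
The photon energy is |E_3 − E_2| = 30.2 eV.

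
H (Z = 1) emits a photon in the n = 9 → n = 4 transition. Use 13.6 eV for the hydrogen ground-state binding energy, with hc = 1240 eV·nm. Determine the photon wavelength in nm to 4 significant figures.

ΔE = 13.60 × (1/4² − 1/9²) = 13.60 × 0.05015 = 0.6821 eV.
λ = hc/ΔE = 1240 / 0.6821 = 1818 nm.

1818 nm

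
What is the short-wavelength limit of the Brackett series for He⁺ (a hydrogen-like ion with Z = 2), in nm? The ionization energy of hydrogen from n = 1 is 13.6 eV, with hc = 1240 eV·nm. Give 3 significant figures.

The Brackett series has lower level n_f = 4; the series limit corresponds to n_i → ∞.
ΔE_max = 13.6 × 4 / 4² = 3.400 eV.
λ_min = 1240 / 3.400 = 365 nm.

365 nm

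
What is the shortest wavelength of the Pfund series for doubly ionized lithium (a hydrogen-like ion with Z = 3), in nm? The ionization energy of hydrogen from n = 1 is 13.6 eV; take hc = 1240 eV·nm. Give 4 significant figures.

253.3 nm

The Pfund series has lower level n_f = 5; the series limit corresponds to n_i → ∞.
ΔE_max = 13.6 × 9 / 5² = 4.896 eV.
λ_min = 1240 / 4.896 = 253.3 nm.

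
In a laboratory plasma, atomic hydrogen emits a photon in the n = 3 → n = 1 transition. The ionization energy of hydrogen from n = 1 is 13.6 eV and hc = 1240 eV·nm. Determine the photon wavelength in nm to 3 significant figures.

103 nm

ΔE = 13.60 × (1/1² − 1/3²) = 13.60 × 0.8889 = 12.09 eV.
λ = hc/ΔE = 1240 / 12.09 = 103 nm.
This line belongs to the Lyman series.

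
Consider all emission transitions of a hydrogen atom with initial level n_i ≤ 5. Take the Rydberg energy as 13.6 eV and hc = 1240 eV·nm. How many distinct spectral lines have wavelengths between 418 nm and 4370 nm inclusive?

Enumerate all n_i → n_f pairs with 1 ≤ n_f < n_i ≤ 5 and compute λ = 1240 / [13.6·1·(1/n_f² − 1/n_i²)].
Lines falling in [418, 4370] nm: 5→2 (434.2 nm), 4→2 (486.3 nm), 3→2 (656.5 nm), 5→3 (1282 nm), 4→3 (1876 nm), 5→4 (4052 nm).

6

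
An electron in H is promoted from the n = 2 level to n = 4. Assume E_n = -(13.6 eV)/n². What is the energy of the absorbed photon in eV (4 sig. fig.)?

E_4 = −13.60/16 = −0.8500 eV and E_2 = −13.60/4 = −3.400 eV.
The photon energy is |E_4 − E_2| = 2.550 eV.

2.550 eV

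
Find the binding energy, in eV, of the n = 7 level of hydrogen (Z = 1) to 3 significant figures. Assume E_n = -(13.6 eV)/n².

E_7 = −13.60/49 = −0.278 eV, so ionization (to E = 0) requires 0.278 eV.

0.278 eV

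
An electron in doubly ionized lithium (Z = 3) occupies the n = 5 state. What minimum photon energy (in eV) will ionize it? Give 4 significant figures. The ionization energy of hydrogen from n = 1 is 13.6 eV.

4.896 eV

E_n = −13.6 Z²/n² = −122.4/n² eV for Z = 3.
E_5 = −122.4/25 = −4.896 eV, so ionization (to E = 0) requires 4.896 eV.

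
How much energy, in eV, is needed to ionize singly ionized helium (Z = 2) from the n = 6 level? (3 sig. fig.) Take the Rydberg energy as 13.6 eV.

1.51 eV

E_n = −13.6 Z²/n² = −54.40/n² eV for Z = 2.
E_6 = −54.40/36 = −1.51 eV, so ionization (to E = 0) requires 1.51 eV.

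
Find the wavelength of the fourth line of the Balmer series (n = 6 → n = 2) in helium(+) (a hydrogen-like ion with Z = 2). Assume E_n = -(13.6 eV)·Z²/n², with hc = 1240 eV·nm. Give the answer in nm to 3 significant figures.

The Balmer series terminates on n_f = 2; the fourth line has n_i = 2+4 = 6.
ΔE = 54.40 × (1/2² − 1/6²) = 12.09 eV.
λ = 1240 / 12.09 = 103 nm.

103 nm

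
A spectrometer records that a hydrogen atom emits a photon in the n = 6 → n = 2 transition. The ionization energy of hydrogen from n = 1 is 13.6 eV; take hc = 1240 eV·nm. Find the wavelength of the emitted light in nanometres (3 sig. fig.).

410 nm

ΔE = 13.60 × (1/2² − 1/6²) = 13.60 × 0.2222 = 3.022 eV.
λ = hc/ΔE = 1240 / 3.022 = 410 nm.
This line belongs to the Balmer series.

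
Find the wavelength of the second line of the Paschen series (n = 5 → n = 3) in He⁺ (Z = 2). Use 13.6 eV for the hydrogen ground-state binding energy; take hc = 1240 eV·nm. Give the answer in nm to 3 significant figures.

321 nm

The Paschen series terminates on n_f = 3; the second line has n_i = 3+2 = 5.
ΔE = 54.40 × (1/3² − 1/5²) = 3.868 eV.
λ = 1240 / 3.868 = 321 nm.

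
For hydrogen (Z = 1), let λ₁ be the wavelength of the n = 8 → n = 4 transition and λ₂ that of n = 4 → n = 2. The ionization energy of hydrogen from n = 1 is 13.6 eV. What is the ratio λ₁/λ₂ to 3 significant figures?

4.00

λ ∝ 1/ΔE ∝ 1/(1/n_f² − 1/n_i²), and the Z² and hc factors cancel in the ratio.
λ₁/λ₂ = (1/2² − 1/4²)/(1/4² − 1/8²) = 0.1875/0.04688 = 4.00.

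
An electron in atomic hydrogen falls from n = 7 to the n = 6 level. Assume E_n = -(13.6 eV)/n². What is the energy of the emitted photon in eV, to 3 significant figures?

0.100 eV

E_7 = −13.60/49 = −0.2776 eV and E_6 = −13.60/36 = −0.3778 eV.
The photon energy is |E_7 − E_6| = 0.100 eV.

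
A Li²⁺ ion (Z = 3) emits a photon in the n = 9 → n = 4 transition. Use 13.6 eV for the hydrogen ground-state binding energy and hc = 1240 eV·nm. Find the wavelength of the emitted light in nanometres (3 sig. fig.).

For Z = 3 the level energies scale as Z², so the effective Rydberg energy is 13.6 × 9 = 122.4 eV.
ΔE = 122.4 × (1/4² − 1/9²) = 122.4 × 0.05015 = 6.139 eV.
λ = hc/ΔE = 1240 / 6.139 = 202 nm.

202 nm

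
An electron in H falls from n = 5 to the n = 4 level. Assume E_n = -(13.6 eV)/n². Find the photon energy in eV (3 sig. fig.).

E_5 = −13.60/25 = −0.5440 eV and E_4 = −13.60/16 = −0.8500 eV.
The photon energy is |E_5 − E_4| = 0.306 eV.

0.306 eV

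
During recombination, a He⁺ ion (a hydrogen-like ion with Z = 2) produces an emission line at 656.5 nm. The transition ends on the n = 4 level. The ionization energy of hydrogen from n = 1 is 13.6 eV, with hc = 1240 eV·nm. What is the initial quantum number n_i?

The photon energy is ΔE = hc/λ = 1240 / 656.5 = 1.889 eV.
With Z = 2, ΔE = 54.40 × (1/n_f² − 1/n_i²), so 1/n_f² − 1/n_i² = 0.03472.
With n_f = 4: 1/n_i² = 1/16 − 0.03472 = 0.02778, so n_i ≈ 6.00.

n_i = 6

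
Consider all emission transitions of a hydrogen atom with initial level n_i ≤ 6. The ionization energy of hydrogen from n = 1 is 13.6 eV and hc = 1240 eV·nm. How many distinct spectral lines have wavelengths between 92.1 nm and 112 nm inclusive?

Enumerate all n_i → n_f pairs with 1 ≤ n_f < n_i ≤ 6 and compute λ = 1240 / [13.6·1·(1/n_f² − 1/n_i²)].
Lines falling in [92.1, 112] nm: 6→1 (93.78 nm), 5→1 (94.98 nm), 4→1 (97.25 nm), 3→1 (102.6 nm).

4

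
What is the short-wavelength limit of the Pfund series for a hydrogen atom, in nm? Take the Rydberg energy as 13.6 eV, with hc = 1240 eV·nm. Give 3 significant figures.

The Pfund series has lower level n_f = 5; the series limit corresponds to n_i → ∞.
ΔE_max = 13.6 × 1 / 5² = 0.5440 eV.
λ_min = 1240 / 0.5440 = 2280 nm.

2280 nm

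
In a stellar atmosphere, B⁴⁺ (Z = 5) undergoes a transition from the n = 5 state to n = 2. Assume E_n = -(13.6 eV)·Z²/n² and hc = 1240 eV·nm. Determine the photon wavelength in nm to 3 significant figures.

17.4 nm

For Z = 5 the level energies scale as Z², so the effective Rydberg energy is 13.6 × 25 = 340.0 eV.
ΔE = 340.0 × (1/2² − 1/5²) = 340.0 × 0.2100 = 71.40 eV.
λ = hc/ΔE = 1240 / 71.40 = 17.4 nm.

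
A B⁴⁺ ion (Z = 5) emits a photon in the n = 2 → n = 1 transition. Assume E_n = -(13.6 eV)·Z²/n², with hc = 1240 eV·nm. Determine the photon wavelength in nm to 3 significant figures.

4.86 nm

For Z = 5 the level energies scale as Z², so the effective Rydberg energy is 13.6 × 25 = 340.0 eV.
ΔE = 340.0 × (1/1² − 1/2²) = 340.0 × 0.7500 = 255.0 eV.
λ = hc/ΔE = 1240 / 255.0 = 4.86 nm.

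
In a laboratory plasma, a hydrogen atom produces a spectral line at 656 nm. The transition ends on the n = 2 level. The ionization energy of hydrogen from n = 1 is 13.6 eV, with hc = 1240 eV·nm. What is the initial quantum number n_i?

n_i = 3

The photon energy is ΔE = hc/λ = 1240 / 656 = 1.890 eV.
With Z = 1, ΔE = 13.60 × (1/n_f² − 1/n_i²), so 1/n_f² − 1/n_i² = 0.1390.
With n_f = 2: 1/n_i² = 1/4 − 0.1390 = 0.1110, so n_i ≈ 3.00.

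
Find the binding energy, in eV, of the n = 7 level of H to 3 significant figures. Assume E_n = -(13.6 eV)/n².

0.278 eV

E_7 = −13.60/49 = −0.278 eV, so ionization (to E = 0) requires 0.278 eV.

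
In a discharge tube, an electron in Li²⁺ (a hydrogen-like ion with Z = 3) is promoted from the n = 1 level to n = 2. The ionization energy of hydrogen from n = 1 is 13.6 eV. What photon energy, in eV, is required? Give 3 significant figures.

91.8 eV

The Bohr energies scale as Z², so for Z = 3: E_n = −122.4/n² eV.
E_2 = −122.4/4 = −30.60 eV and E_1 = −122.4/1 = −122.4 eV.
The photon energy is |E_2 − E_1| = 91.8 eV.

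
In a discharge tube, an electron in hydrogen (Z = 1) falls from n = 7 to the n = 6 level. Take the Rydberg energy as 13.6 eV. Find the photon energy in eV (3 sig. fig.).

0.100 eV

E_7 = −13.60/49 = −0.2776 eV and E_6 = −13.60/36 = −0.3778 eV.
The photon energy is |E_7 − E_6| = 0.100 eV.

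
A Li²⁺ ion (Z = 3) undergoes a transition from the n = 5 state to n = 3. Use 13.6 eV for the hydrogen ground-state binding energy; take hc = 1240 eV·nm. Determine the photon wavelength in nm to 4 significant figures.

142.5 nm

For Z = 3 the level energies scale as Z², so the effective Rydberg energy is 13.6 × 9 = 122.4 eV.
ΔE = 122.4 × (1/3² − 1/5²) = 122.4 × 0.07111 = 8.704 eV.
λ = hc/ΔE = 1240 / 8.704 = 142.5 nm.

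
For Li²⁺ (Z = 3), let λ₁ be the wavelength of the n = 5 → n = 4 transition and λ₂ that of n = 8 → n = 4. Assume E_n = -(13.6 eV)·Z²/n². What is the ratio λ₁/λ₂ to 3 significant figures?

2.08

λ ∝ 1/ΔE ∝ 1/(1/n_f² − 1/n_i²), and the Z² and hc factors cancel in the ratio.
λ₁/λ₂ = (1/4² − 1/8²)/(1/4² − 1/5²) = 0.04688/0.02250 = 2.08.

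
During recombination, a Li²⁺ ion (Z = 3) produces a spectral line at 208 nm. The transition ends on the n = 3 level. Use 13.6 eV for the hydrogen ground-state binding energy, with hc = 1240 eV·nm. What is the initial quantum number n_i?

The photon energy is ΔE = hc/λ = 1240 / 208 = 5.962 eV.
With Z = 3, ΔE = 122.4 × (1/n_f² − 1/n_i²), so 1/n_f² − 1/n_i² = 0.04871.
With n_f = 3: 1/n_i² = 1/9 − 0.04871 = 0.06241, so n_i ≈ 4.00.

n_i = 4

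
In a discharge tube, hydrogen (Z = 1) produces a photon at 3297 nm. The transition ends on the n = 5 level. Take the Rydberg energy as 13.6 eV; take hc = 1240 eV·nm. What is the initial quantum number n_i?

The photon energy is ΔE = hc/λ = 1240 / 3297 = 0.3761 eV.
With Z = 1, ΔE = 13.60 × (1/n_f² − 1/n_i²), so 1/n_f² − 1/n_i² = 0.02765.
With n_f = 5: 1/n_i² = 1/25 − 0.02765 = 0.01235, so n_i ≈ 9.00.

n_i = 9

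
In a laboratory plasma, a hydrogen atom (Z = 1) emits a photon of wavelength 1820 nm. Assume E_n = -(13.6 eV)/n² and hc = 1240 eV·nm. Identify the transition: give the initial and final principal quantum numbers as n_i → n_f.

n_i = 9, n_f = 4

The photon energy is ΔE = hc/λ = 1240 / 1820 = 0.6813 eV.
With Z = 1, ΔE = 13.60 × (1/n_f² − 1/n_i²), so 1/n_f² − 1/n_i² = 0.05010.
Trying n_f = 4 gives 1/n_i² = 0.01240, i.e. n_i ≈ 9; this pair matches.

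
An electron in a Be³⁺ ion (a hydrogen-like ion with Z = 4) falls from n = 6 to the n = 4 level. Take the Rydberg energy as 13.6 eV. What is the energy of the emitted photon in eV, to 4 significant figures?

7.556 eV

The Bohr energies scale as Z², so for Z = 4: E_n = −217.6/n² eV.
E_6 = −217.6/36 = −6.044 eV and E_4 = −217.6/16 = −13.60 eV.
The photon energy is |E_6 − E_4| = 7.556 eV.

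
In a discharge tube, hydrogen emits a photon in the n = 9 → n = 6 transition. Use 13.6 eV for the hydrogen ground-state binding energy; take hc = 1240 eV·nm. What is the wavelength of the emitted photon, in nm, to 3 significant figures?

ΔE = 13.60 × (1/6² − 1/9²) = 13.60 × 0.01543 = 0.2099 eV.
λ = hc/ΔE = 1240 / 0.2099 = 5910 nm.

5910 nm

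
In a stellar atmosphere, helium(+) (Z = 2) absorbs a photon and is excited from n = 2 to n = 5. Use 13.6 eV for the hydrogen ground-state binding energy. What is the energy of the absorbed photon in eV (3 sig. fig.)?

11.4 eV

The Bohr energies scale as Z², so for Z = 2: E_n = −54.40/n² eV.
E_5 = −54.40/25 = −2.176 eV and E_2 = −54.40/4 = −13.60 eV.
The photon energy is |E_5 − E_2| = 11.4 eV.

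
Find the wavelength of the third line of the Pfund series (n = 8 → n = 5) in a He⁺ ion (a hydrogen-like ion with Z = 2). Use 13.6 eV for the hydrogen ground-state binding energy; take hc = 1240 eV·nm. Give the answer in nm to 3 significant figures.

The Pfund series terminates on n_f = 5; the third line has n_i = 5+3 = 8.
ΔE = 54.40 × (1/5² − 1/8²) = 1.326 eV.
λ = 1240 / 1.326 = 935 nm.

935 nm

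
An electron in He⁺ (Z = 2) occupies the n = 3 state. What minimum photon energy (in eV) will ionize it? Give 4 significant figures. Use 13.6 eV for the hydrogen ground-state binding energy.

6.044 eV

E_n = −13.6 Z²/n² = −54.40/n² eV for Z = 2.
E_3 = −54.40/9 = −6.044 eV, so ionization (to E = 0) requires 6.044 eV.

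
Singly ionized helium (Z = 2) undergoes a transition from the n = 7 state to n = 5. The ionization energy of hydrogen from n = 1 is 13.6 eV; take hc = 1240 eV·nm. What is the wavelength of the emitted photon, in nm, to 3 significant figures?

For Z = 2 the level energies scale as Z², so the effective Rydberg energy is 13.6 × 4 = 54.40 eV.
ΔE = 54.40 × (1/5² − 1/7²) = 54.40 × 0.01959 = 1.066 eV.
λ = hc/ΔE = 1240 / 1.066 = 1160 nm.

1160 nm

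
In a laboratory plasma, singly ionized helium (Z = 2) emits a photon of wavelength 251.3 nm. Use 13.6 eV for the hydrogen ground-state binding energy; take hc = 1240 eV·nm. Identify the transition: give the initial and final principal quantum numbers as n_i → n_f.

n_i = 7, n_f = 3

The photon energy is ΔE = hc/λ = 1240 / 251.3 = 4.934 eV.
With Z = 2, ΔE = 54.40 × (1/n_f² − 1/n_i²), so 1/n_f² − 1/n_i² = 0.09070.
Trying n_f = 3 gives 1/n_i² = 0.02041, i.e. n_i ≈ 7; this pair matches.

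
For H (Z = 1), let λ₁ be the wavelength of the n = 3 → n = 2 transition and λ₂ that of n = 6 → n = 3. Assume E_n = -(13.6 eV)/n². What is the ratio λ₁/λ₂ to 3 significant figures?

0.600

λ ∝ 1/ΔE ∝ 1/(1/n_f² − 1/n_i²), and the Z² and hc factors cancel in the ratio.
λ₁/λ₂ = (1/3² − 1/6²)/(1/2² − 1/3²) = 0.08333/0.1389 = 0.600.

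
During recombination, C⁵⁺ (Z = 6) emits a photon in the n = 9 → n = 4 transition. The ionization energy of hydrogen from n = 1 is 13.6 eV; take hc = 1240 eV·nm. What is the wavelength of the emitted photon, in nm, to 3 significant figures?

For Z = 6 the level energies scale as Z², so the effective Rydberg energy is 13.6 × 36 = 489.6 eV.
ΔE = 489.6 × (1/4² − 1/9²) = 489.6 × 0.05015 = 24.56 eV.
λ = hc/ΔE = 1240 / 24.56 = 50.5 nm.

50.5 nm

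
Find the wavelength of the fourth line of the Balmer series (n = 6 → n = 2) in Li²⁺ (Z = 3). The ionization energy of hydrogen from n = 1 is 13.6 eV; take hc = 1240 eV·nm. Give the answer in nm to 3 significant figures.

The Balmer series terminates on n_f = 2; the fourth line has n_i = 2+4 = 6.
ΔE = 122.4 × (1/2² − 1/6²) = 27.20 eV.
λ = 1240 / 27.20 = 45.6 nm.

45.6 nm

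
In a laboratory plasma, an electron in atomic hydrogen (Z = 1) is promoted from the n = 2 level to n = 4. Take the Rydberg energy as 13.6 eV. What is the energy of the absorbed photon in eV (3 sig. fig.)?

E_4 = −13.60/16 = −0.8500 eV and E_2 = −13.60/4 = −3.400 eV.
The photon energy is |E_4 − E_2| = 2.55 eV.

2.55 eV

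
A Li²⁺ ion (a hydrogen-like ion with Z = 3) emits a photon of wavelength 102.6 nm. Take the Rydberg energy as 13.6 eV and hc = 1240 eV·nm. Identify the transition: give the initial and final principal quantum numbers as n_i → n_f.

n_i = 9, n_f = 3

The photon energy is ΔE = hc/λ = 1240 / 102.6 = 12.09 eV.
With Z = 3, ΔE = 122.4 × (1/n_f² − 1/n_i²), so 1/n_f² − 1/n_i² = 0.09874.
Trying n_f = 3 gives 1/n_i² = 0.01237, i.e. n_i ≈ 9; this pair matches.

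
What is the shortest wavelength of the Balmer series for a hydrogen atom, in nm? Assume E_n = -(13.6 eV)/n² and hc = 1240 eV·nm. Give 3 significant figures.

365 nm

The Balmer series has lower level n_f = 2; the series limit corresponds to n_i → ∞.
ΔE_max = 13.6 × 1 / 2² = 3.400 eV.
λ_min = 1240 / 3.400 = 365 nm.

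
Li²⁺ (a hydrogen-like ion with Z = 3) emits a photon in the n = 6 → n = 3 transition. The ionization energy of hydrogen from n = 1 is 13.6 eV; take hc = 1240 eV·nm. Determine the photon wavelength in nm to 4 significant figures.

For Z = 3 the level energies scale as Z², so the effective Rydberg energy is 13.6 × 9 = 122.4 eV.
ΔE = 122.4 × (1/3² − 1/6²) = 122.4 × 0.08333 = 10.20 eV.
λ = hc/ΔE = 1240 / 10.20 = 121.6 nm.

121.6 nm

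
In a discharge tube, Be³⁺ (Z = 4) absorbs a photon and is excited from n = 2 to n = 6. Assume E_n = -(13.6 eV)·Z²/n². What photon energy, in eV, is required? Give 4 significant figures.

The Bohr energies scale as Z², so for Z = 4: E_n = −217.6/n² eV.
E_6 = −217.6/36 = −6.044 eV and E_2 = −217.6/4 = −54.40 eV.
The photon energy is |E_6 − E_2| = 48.36 eV.

48.36 eV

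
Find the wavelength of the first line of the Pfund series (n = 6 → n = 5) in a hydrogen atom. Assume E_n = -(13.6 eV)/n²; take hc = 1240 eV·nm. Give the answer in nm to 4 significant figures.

The Pfund series terminates on n_f = 5; the first line has n_i = 5+1 = 6.
ΔE = 13.60 × (1/5² − 1/6²) = 0.1662 eV.
λ = 1240 / 0.1662 = 7460 nm.

7460 nm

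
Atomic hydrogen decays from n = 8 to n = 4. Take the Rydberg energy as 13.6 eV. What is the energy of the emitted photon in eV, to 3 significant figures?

E_8 = −13.60/64 = −0.2125 eV and E_4 = −13.60/16 = −0.8500 eV.
The photon energy is |E_8 − E_4| = 0.638 eV.

0.638 eV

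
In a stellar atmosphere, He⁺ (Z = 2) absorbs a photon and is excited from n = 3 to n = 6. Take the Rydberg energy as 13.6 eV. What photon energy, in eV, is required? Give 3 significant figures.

4.53 eV

The Bohr energies scale as Z², so for Z = 2: E_n = −54.40/n² eV.
E_6 = −54.40/36 = −1.511 eV and E_3 = −54.40/9 = −6.044 eV.
The photon energy is |E_6 − E_3| = 4.53 eV.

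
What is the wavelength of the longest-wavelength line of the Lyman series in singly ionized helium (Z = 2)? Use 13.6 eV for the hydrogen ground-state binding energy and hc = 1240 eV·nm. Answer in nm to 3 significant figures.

30.4 nm

The Lyman series terminates on n_f = 1; the first line has n_i = 1+1 = 2.
ΔE = 54.40 × (1/1² − 1/2²) = 40.80 eV.
λ = 1240 / 40.80 = 30.4 nm.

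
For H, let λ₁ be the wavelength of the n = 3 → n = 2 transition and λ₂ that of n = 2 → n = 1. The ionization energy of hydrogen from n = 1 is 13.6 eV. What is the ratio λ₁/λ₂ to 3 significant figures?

λ ∝ 1/ΔE ∝ 1/(1/n_f² − 1/n_i²), and the Z² and hc factors cancel in the ratio.
λ₁/λ₂ = (1/1² − 1/2²)/(1/2² − 1/3²) = 0.7500/0.1389 = 5.40.

5.40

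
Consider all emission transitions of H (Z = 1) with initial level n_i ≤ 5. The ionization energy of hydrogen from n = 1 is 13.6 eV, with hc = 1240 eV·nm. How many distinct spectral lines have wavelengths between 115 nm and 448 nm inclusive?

2

Enumerate all n_i → n_f pairs with 1 ≤ n_f < n_i ≤ 5 and compute λ = 1240 / [13.6·1·(1/n_f² − 1/n_i²)].
Lines falling in [115, 448] nm: 2→1 (121.6 nm), 5→2 (434.2 nm).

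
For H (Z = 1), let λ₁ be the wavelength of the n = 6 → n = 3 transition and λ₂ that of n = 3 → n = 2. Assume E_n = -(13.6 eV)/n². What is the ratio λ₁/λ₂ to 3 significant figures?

1.67

λ ∝ 1/ΔE ∝ 1/(1/n_f² − 1/n_i²), and the Z² and hc factors cancel in the ratio.
λ₁/λ₂ = (1/2² − 1/3²)/(1/3² − 1/6²) = 0.1389/0.08333 = 1.67.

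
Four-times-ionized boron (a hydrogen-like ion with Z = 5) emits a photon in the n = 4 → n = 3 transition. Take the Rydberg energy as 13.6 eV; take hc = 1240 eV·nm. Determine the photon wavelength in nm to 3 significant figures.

For Z = 5 the level energies scale as Z², so the effective Rydberg energy is 13.6 × 25 = 340.0 eV.
ΔE = 340.0 × (1/3² − 1/4²) = 340.0 × 0.04861 = 16.53 eV.
λ = hc/ΔE = 1240 / 16.53 = 75.0 nm.

75.0 nm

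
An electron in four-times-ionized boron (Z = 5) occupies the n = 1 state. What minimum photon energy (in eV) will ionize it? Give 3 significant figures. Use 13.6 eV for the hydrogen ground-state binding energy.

E_n = −13.6 Z²/n² = −340.0/n² eV for Z = 5.
E_1 = −340.0/1 = −340 eV, so ionization (to E = 0) requires 340 eV.

340 eV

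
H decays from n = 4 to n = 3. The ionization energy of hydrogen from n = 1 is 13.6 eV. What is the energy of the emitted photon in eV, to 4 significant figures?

E_4 = −13.60/16 = −0.8500 eV and E_3 = −13.60/9 = −1.511 eV.
The photon energy is |E_4 − E_3| = 0.6611 eV.

0.6611 eV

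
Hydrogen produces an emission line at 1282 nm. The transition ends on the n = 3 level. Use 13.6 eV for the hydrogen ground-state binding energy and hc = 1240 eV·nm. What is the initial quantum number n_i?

n_i = 5

The photon energy is ΔE = hc/λ = 1240 / 1282 = 0.9672 eV.
With Z = 1, ΔE = 13.60 × (1/n_f² − 1/n_i²), so 1/n_f² − 1/n_i² = 0.07112.
With n_f = 3: 1/n_i² = 1/9 − 0.07112 = 0.03999, so n_i ≈ 5.00.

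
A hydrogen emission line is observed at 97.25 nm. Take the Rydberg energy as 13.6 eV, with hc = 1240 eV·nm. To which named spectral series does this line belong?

ΔE = 1240/97.25 = 12.75 eV.
This matches 13.6 × (1/1² − 1/4²), so n_f = 1: the Lyman series.

Lyman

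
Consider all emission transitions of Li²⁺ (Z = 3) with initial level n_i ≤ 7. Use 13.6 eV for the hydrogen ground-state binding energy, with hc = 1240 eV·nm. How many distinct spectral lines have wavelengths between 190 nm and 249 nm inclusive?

Enumerate all n_i → n_f pairs with 1 ≤ n_f < n_i ≤ 7 and compute λ = 1240 / [13.6·9·(1/n_f² − 1/n_i²)].
Lines falling in [190, 249] nm: 4→3 (208.4 nm), 7→4 (240.7 nm).

2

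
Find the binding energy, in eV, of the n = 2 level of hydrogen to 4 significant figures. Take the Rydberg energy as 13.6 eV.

3.400 eV

E_2 = −13.60/4 = −3.400 eV, so ionization (to E = 0) requires 3.400 eV.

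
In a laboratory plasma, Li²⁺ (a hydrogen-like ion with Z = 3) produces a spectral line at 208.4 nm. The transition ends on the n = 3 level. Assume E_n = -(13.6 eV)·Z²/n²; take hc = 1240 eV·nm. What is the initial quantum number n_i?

The photon energy is ΔE = hc/λ = 1240 / 208.4 = 5.950 eV.
With Z = 3, ΔE = 122.4 × (1/n_f² − 1/n_i²), so 1/n_f² − 1/n_i² = 0.04861.
With n_f = 3: 1/n_i² = 1/9 − 0.04861 = 0.06250, so n_i ≈ 4.00.

n_i = 4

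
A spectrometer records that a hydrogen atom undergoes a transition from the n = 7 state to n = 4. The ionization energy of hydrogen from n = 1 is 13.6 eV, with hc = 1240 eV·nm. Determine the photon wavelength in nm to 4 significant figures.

ΔE = 13.60 × (1/4² − 1/7²) = 13.60 × 0.04209 = 0.5724 eV.
λ = hc/ΔE = 1240 / 0.5724 = 2166 nm.
This line belongs to the Brackett series.

2166 nm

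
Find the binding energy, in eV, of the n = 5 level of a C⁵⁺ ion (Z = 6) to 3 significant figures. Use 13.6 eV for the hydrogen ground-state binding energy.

19.6 eV

E_n = −13.6 Z²/n² = −489.6/n² eV for Z = 6.
E_5 = −489.6/25 = −19.6 eV, so ionization (to E = 0) requires 19.6 eV.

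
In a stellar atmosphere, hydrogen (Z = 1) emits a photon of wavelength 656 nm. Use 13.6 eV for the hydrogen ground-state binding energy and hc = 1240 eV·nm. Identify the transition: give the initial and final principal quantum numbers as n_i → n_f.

The photon energy is ΔE = hc/λ = 1240 / 656 = 1.890 eV.
With Z = 1, ΔE = 13.60 × (1/n_f² − 1/n_i²), so 1/n_f² − 1/n_i² = 0.1390.
Trying n_f = 2 gives 1/n_i² = 0.1110, i.e. n_i ≈ 3; this pair matches.

n_i = 3, n_f = 2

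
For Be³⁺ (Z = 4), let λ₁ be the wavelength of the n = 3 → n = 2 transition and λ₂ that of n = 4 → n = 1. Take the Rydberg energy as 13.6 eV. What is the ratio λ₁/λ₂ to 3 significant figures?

6.75

λ ∝ 1/ΔE ∝ 1/(1/n_f² − 1/n_i²), and the Z² and hc factors cancel in the ratio.
λ₁/λ₂ = (1/1² − 1/4²)/(1/2² − 1/3²) = 0.9375/0.1389 = 6.75.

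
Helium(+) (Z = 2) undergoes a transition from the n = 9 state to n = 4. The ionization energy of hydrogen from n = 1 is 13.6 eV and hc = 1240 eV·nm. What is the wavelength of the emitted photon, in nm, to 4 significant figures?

For Z = 2 the level energies scale as Z², so the effective Rydberg energy is 13.6 × 4 = 54.40 eV.
ΔE = 54.40 × (1/4² − 1/9²) = 54.40 × 0.05015 = 2.728 eV.
λ = hc/ΔE = 1240 / 2.728 = 454.5 nm.

454.5 nm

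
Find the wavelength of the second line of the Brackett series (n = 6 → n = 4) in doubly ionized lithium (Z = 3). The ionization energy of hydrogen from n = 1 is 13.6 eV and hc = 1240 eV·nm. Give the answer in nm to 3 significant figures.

The Brackett series terminates on n_f = 4; the second line has n_i = 4+2 = 6.
ΔE = 122.4 × (1/4² − 1/6²) = 4.250 eV.
λ = 1240 / 4.250 = 292 nm.

292 nm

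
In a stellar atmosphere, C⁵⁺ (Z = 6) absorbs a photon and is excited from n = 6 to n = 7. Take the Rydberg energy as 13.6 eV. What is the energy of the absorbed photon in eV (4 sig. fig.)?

The Bohr energies scale as Z², so for Z = 6: E_n = −489.6/n² eV.
E_7 = −489.6/49 = −9.992 eV and E_6 = −489.6/36 = −13.60 eV.
The photon energy is |E_7 − E_6| = 3.608 eV.

3.608 eV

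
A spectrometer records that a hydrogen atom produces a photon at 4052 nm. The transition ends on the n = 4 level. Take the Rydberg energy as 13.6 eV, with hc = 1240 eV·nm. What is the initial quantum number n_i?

The photon energy is ΔE = hc/λ = 1240 / 4052 = 0.3060 eV.
With Z = 1, ΔE = 13.60 × (1/n_f² − 1/n_i²), so 1/n_f² − 1/n_i² = 0.02250.
With n_f = 4: 1/n_i² = 1/16 − 0.02250 = 0.04000, so n_i ≈ 5.00.

n_i = 5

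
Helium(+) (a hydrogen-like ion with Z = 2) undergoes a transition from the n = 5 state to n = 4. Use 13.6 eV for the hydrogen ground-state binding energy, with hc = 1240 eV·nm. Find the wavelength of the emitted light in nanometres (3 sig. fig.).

1010 nm

For Z = 2 the level energies scale as Z², so the effective Rydberg energy is 13.6 × 4 = 54.40 eV.
ΔE = 54.40 × (1/4² − 1/5²) = 54.40 × 0.02250 = 1.224 eV.
λ = hc/ΔE = 1240 / 1.224 = 1010 nm.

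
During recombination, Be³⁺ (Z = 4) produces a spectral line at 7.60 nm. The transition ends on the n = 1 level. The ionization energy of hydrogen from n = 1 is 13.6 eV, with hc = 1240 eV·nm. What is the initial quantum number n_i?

The photon energy is ΔE = hc/λ = 1240 / 7.60 = 163.2 eV.
With Z = 4, ΔE = 217.6 × (1/n_f² − 1/n_i²), so 1/n_f² − 1/n_i² = 0.7498.
With n_f = 1: 1/n_i² = 1/1 − 0.7498 = 0.2502, so n_i ≈ 2.00.

n_i = 2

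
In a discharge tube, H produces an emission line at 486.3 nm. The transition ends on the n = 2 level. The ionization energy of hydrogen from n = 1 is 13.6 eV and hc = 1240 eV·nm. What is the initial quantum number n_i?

n_i = 4

The photon energy is ΔE = hc/λ = 1240 / 486.3 = 2.550 eV.
With Z = 1, ΔE = 13.60 × (1/n_f² − 1/n_i²), so 1/n_f² − 1/n_i² = 0.1875.
With n_f = 2: 1/n_i² = 1/4 − 0.1875 = 0.06251, so n_i ≈ 4.00.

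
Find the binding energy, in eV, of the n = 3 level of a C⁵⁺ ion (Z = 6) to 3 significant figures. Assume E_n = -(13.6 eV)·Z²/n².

54.4 eV

E_n = −13.6 Z²/n² = −489.6/n² eV for Z = 6.
E_3 = −489.6/9 = −54.4 eV, so ionization (to E = 0) requires 54.4 eV.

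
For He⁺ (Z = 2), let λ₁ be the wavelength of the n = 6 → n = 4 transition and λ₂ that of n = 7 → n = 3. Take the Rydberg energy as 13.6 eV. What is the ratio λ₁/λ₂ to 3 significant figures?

λ ∝ 1/ΔE ∝ 1/(1/n_f² − 1/n_i²), and the Z² and hc factors cancel in the ratio.
λ₁/λ₂ = (1/3² − 1/7²)/(1/4² − 1/6²) = 0.09070/0.03472 = 2.61.

2.61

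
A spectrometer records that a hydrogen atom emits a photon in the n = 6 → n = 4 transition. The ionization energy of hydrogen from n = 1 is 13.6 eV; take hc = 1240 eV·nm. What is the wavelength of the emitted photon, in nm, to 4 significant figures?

ΔE = 13.60 × (1/4² − 1/6²) = 13.60 × 0.03472 = 0.4722 eV.
λ = hc/ΔE = 1240 / 0.4722 = 2626 nm.

2626 nm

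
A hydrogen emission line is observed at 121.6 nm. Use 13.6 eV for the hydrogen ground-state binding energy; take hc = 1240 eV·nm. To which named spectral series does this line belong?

Lyman

ΔE = 1240/121.6 = 10.20 eV.
This matches 13.6 × (1/1² − 1/2²), so n_f = 1: the Lyman series.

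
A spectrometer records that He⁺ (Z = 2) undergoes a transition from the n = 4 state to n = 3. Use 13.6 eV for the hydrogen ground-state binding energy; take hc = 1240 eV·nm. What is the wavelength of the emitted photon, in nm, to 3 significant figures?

For Z = 2 the level energies scale as Z², so the effective Rydberg energy is 13.6 × 4 = 54.40 eV.
ΔE = 54.40 × (1/3² − 1/4²) = 54.40 × 0.04861 = 2.644 eV.
λ = hc/ΔE = 1240 / 2.644 = 469 nm.

469 nm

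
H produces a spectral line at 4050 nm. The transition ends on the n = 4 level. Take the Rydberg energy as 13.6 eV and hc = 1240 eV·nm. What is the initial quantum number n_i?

The photon energy is ΔE = hc/λ = 1240 / 4050 = 0.3062 eV.
With Z = 1, ΔE = 13.60 × (1/n_f² − 1/n_i²), so 1/n_f² − 1/n_i² = 0.02251.
With n_f = 4: 1/n_i² = 1/16 − 0.02251 = 0.03999, so n_i ≈ 5.00.

n_i = 5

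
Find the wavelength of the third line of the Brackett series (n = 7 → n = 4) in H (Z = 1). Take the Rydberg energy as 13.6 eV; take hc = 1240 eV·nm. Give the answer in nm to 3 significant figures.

2170 nm

The Brackett series terminates on n_f = 4; the third line has n_i = 4+3 = 7.
ΔE = 13.60 × (1/4² − 1/7²) = 0.5724 eV.
λ = 1240 / 0.5724 = 2170 nm.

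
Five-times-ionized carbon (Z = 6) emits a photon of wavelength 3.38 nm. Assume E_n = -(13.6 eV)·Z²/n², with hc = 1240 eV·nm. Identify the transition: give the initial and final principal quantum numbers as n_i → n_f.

The photon energy is ΔE = hc/λ = 1240 / 3.38 = 366.9 eV.
With Z = 6, ΔE = 489.6 × (1/n_f² − 1/n_i²), so 1/n_f² − 1/n_i² = 0.7493.
Trying n_f = 1 gives 1/n_i² = 0.2507, i.e. n_i ≈ 2; this pair matches.

n_i = 2, n_f = 1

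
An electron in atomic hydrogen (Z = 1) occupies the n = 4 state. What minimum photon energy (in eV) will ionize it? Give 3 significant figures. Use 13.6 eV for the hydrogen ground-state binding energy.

E_4 = −13.60/16 = −0.850 eV, so ionization (to E = 0) requires 0.850 eV.

0.850 eV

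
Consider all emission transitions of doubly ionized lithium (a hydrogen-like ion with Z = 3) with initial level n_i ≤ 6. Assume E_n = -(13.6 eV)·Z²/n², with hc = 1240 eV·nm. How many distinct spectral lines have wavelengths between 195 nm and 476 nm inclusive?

3

Enumerate all n_i → n_f pairs with 1 ≤ n_f < n_i ≤ 6 and compute λ = 1240 / [13.6·9·(1/n_f² − 1/n_i²)].
Lines falling in [195, 476] nm: 4→3 (208.4 nm), 6→4 (291.8 nm), 5→4 (450.3 nm).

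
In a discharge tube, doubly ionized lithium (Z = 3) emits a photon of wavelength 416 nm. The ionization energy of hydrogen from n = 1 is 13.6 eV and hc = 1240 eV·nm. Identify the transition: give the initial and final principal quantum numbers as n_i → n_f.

n_i = 8, n_f = 5

The photon energy is ΔE = hc/λ = 1240 / 416 = 2.981 eV.
With Z = 3, ΔE = 122.4 × (1/n_f² − 1/n_i²), so 1/n_f² − 1/n_i² = 0.02435.
Trying n_f = 5 gives 1/n_i² = 0.01565, i.e. n_i ≈ 8; this pair matches.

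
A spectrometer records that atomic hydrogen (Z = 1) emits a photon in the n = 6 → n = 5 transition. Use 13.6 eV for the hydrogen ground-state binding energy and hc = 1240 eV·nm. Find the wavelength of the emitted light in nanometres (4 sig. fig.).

7460 nm

ΔE = 13.60 × (1/5² − 1/6²) = 13.60 × 0.01222 = 0.1662 eV.
λ = hc/ΔE = 1240 / 0.1662 = 7460 nm.
This line belongs to the Pfund series.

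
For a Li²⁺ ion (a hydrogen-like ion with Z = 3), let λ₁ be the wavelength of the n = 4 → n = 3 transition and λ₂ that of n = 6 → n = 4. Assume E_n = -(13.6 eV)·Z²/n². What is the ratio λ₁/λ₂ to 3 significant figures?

λ ∝ 1/ΔE ∝ 1/(1/n_f² − 1/n_i²), and the Z² and hc factors cancel in the ratio.
λ₁/λ₂ = (1/4² − 1/6²)/(1/3² − 1/4²) = 0.03472/0.04861 = 0.714.

0.714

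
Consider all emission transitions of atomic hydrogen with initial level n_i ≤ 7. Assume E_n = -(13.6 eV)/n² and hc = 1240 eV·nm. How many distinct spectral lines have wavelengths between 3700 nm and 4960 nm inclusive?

Enumerate all n_i → n_f pairs with 1 ≤ n_f < n_i ≤ 7 and compute λ = 1240 / [13.6·1·(1/n_f² − 1/n_i²)].
Lines falling in [3700, 4960] nm: 5→4 (4052 nm), 7→5 (4654 nm).

2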